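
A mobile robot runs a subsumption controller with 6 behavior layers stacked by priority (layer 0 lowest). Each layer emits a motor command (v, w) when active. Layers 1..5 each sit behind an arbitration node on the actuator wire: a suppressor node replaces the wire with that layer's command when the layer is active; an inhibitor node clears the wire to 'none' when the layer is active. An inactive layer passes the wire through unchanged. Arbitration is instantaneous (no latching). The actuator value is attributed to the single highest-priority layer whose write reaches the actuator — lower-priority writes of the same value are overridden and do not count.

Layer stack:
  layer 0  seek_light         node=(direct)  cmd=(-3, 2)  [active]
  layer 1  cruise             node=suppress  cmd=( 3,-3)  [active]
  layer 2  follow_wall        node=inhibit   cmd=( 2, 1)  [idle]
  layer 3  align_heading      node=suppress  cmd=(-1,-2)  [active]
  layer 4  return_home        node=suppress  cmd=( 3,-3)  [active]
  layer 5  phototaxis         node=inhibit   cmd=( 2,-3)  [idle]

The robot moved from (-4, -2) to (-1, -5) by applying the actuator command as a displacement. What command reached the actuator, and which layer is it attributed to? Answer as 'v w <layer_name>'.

3 -3 return_home

displacement = (-1, -5) − (-4, -2) = (3, -3)
[0] seek_light on; wire := (-3, 2)
[1] cruise on (suppress); wire := (3, -3)
[2] follow_wall off; pass (3, -3)
[3] align_heading on (suppress); wire := (-1, -2)
[4] return_home on (suppress); wire := (3, -3)
[5] phototaxis off; pass (3, -3)
output (3, -3) — from layer 4 (return_home)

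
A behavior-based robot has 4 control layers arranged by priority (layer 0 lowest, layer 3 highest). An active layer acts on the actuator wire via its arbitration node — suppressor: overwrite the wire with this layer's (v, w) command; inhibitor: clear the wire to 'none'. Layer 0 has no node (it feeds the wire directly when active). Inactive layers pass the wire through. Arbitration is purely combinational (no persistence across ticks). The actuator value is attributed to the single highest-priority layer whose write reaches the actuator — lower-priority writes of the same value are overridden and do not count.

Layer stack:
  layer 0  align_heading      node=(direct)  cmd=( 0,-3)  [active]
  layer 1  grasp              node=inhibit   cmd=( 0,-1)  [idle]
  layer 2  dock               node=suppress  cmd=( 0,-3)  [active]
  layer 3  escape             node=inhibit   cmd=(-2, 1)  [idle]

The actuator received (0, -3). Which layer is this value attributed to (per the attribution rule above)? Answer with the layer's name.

dock

L0 align_heading: active, feeds wire = (0, -3)
L1 grasp: idle → wire stays (0, -3)
L2 dock: active, suppressor → wire = (0, -3)
L3 escape: idle → wire stays (0, -3)
actuator = (0, -3)
last writer: layer 2 = dock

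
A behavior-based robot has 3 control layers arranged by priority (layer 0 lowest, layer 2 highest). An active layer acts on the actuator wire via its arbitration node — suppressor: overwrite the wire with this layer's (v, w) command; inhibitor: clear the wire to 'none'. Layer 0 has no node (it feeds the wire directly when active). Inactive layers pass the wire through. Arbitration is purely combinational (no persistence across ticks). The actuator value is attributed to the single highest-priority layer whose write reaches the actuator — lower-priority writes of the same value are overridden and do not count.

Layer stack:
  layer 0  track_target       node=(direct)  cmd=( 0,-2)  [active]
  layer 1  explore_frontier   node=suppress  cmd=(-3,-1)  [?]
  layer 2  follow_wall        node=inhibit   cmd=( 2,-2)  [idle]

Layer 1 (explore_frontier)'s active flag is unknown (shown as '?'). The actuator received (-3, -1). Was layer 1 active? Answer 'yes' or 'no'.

If layer 1 is active=yes:
  actuator would be (-3, -1)
If layer 1 is active=no:
  actuator would be (0, -2)
Observed (-3, -1), so layer 1 was active.

yes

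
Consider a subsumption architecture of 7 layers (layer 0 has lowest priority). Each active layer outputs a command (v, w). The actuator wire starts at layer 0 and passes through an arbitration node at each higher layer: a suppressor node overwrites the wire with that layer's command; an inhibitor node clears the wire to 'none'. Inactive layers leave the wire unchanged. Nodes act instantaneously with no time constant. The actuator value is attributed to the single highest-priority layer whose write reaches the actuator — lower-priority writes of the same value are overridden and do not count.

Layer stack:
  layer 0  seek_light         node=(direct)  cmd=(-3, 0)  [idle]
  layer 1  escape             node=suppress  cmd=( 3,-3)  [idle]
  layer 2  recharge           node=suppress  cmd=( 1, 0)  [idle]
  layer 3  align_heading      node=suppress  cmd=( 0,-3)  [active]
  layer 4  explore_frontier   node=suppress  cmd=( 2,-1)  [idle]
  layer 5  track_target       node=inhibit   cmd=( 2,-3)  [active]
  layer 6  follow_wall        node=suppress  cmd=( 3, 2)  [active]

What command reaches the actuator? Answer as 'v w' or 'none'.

3 2

[0] seek_light off; wire := none
[1] escape off; pass none
[2] recharge off; pass none
[3] align_heading on (suppress); wire := (0, -3)
[4] explore_frontier off; pass (0, -3)
[5] track_target on (inhibit); wire := none
[6] follow_wall on (suppress); wire := (3, 2)
output (3, 2)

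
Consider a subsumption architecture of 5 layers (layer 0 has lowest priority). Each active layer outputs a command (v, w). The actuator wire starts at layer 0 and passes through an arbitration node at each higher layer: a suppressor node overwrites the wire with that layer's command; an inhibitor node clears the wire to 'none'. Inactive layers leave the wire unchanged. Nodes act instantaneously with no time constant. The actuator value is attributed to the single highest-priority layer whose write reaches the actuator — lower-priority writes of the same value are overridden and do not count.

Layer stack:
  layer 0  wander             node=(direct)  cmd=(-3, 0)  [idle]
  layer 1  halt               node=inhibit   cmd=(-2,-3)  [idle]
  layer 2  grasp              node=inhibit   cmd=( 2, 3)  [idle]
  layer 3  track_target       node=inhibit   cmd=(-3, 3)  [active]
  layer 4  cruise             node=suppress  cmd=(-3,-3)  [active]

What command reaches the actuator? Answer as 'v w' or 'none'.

-3 -3

layer 0 (wander) idle — none
layer 1 (halt) idle — unchanged: none
layer 2 (grasp) idle — unchanged: none
layer 3 (track_target) active — inhibits: none
layer 4 (cruise) active — suppresses: (-3, -3)
→ actuator (-3, -3)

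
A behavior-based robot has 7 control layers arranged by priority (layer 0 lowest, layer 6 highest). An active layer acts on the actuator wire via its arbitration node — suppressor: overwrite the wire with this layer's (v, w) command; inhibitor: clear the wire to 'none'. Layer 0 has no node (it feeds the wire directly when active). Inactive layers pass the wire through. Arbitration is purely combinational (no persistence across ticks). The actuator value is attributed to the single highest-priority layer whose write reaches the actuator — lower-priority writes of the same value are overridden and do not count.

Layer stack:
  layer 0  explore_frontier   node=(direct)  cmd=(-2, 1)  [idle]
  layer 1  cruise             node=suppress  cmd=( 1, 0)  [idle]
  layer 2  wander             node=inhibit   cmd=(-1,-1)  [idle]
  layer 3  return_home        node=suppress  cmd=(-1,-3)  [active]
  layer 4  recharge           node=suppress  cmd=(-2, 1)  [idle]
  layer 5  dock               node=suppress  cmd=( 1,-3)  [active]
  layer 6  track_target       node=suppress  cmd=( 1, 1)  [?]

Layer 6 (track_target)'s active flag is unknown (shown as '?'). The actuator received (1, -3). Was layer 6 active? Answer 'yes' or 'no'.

If layer 6 is active=yes:
  actuator would be (1, 1)
If layer 6 is active=no:
  actuator would be (1, -3)
Observed (1, -3), so layer 6 was idle.

no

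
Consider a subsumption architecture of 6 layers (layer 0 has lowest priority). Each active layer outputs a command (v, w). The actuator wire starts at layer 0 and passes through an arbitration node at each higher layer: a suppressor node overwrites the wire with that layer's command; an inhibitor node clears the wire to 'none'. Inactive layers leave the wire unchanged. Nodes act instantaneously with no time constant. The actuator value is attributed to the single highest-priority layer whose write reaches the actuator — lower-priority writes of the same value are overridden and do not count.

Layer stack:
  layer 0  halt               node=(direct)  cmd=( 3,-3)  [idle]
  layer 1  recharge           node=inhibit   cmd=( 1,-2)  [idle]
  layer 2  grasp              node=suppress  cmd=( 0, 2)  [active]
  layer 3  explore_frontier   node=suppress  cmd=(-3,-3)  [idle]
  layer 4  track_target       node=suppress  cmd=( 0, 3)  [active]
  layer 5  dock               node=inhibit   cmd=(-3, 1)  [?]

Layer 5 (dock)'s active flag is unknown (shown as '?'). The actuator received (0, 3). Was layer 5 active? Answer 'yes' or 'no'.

If layer 5 is active=yes:
  actuator would be none
If layer 5 is active=no:
  actuator would be (0, 3)
Observed (0, 3), so layer 5 was idle.

no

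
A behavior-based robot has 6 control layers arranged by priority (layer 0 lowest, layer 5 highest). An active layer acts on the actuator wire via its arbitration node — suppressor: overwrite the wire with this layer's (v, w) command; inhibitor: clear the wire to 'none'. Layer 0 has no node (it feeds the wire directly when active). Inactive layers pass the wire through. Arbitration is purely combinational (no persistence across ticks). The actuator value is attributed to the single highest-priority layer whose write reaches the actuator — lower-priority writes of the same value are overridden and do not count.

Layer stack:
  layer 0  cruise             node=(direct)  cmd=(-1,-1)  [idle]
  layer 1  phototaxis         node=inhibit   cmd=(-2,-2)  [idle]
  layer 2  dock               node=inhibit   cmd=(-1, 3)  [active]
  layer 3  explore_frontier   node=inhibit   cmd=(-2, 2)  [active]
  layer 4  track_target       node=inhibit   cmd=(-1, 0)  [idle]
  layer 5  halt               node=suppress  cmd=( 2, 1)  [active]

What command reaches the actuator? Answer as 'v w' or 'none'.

2 1

[0] cruise off; wire := none
[1] phototaxis off; pass none
[2] dock on (inhibit); wire := none
[3] explore_frontier on (inhibit); wire := none
[4] track_target off; pass none
[5] halt on (suppress); wire := (2, 1)
output (2, 1)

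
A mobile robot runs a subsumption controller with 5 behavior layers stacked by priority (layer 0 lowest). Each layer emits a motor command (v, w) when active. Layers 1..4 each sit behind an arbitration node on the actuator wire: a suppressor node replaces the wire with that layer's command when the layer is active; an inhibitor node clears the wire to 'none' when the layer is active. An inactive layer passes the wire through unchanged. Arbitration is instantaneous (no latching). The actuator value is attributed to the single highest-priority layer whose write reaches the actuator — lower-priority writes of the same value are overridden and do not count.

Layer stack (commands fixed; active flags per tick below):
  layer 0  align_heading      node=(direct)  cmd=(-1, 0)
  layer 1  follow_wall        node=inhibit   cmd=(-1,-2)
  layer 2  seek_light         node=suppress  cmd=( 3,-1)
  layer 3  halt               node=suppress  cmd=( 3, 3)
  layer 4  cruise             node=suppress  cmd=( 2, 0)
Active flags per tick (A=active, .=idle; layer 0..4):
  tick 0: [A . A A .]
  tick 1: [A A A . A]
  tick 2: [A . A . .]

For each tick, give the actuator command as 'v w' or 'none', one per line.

3 3
2 0
3 -1

tick 0:
  L0 align_heading: active, feeds wire = (-1, 0)
  L1 follow_wall: idle → wire stays (-1, 0)
  L2 seek_light: active, suppressor → wire = (3, -1)
  L3 halt: active, suppressor → wire = (3, 3)
  L4 cruise: idle → wire stays (3, 3)
  actuator = (3, 3)
tick 1:
  L0 align_heading: active, feeds wire = (-1, 0)
  L1 follow_wall: active, inhibitor → wire = none
  L2 seek_light: active, suppressor → wire = (3, -1)
  L3 halt: idle → wire stays (3, -1)
  L4 cruise: active, suppressor → wire = (2, 0)
  actuator = (2, 0)
tick 2:
  L0 align_heading: active, feeds wire = (-1, 0)
  L1 follow_wall: idle → wire stays (-1, 0)
  L2 seek_light: active, suppressor → wire = (3, -1)
  L3 halt: idle → wire stays (3, -1)
  L4 cruise: idle → wire stays (3, -1)
  actuator = (3, -1)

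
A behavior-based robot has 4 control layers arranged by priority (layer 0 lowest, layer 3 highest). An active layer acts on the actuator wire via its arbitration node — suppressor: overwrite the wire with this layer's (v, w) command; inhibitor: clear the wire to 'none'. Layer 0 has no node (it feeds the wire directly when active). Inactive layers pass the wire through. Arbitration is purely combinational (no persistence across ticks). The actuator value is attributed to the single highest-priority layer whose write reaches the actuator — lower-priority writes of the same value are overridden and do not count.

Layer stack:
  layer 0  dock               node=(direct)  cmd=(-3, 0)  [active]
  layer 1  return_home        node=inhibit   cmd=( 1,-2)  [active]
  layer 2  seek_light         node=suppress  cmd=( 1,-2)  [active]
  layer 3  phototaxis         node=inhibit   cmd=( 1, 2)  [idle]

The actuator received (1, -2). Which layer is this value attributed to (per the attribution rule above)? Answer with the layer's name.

L0 dock: active, feeds wire = (-3, 0)
L1 return_home: active, inhibitor → wire = none
L2 seek_light: active, suppressor → wire = (1, -2)
L3 phototaxis: idle → wire stays (1, -2)
actuator = (1, -2)
last writer: layer 2 = seek_light

seek_light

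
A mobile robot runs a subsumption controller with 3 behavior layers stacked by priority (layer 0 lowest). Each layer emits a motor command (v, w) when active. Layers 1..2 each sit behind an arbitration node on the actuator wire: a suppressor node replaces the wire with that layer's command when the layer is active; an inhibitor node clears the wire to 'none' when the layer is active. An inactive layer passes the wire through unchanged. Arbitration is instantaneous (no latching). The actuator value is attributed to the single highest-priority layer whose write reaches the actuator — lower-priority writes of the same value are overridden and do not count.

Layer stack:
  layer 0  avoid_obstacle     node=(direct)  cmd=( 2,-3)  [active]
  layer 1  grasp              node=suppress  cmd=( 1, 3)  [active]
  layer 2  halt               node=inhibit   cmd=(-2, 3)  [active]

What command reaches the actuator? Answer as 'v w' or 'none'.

[0] avoid_obstacle on; wire := (2, -3)
[1] grasp on (suppress); wire := (1, 3)
[2] halt on (inhibit); wire := none
output none

none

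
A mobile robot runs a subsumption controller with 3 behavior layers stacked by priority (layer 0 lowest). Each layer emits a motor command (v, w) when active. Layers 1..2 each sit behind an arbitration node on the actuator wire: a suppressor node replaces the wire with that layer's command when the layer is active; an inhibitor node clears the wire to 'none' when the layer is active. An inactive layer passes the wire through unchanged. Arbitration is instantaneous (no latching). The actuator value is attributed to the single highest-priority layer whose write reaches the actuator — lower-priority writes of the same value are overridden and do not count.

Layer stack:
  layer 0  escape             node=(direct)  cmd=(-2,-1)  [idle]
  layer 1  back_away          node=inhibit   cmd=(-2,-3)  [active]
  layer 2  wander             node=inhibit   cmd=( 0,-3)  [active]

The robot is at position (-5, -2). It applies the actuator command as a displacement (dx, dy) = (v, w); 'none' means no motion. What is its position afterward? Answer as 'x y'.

-5 -2

L0 escape: idle → wire = none
L1 back_away: active, inhibitor → wire = none
L2 wander: active, inhibitor → wire = none
actuator = none
position: (-5, -2) + none = (-5, -2)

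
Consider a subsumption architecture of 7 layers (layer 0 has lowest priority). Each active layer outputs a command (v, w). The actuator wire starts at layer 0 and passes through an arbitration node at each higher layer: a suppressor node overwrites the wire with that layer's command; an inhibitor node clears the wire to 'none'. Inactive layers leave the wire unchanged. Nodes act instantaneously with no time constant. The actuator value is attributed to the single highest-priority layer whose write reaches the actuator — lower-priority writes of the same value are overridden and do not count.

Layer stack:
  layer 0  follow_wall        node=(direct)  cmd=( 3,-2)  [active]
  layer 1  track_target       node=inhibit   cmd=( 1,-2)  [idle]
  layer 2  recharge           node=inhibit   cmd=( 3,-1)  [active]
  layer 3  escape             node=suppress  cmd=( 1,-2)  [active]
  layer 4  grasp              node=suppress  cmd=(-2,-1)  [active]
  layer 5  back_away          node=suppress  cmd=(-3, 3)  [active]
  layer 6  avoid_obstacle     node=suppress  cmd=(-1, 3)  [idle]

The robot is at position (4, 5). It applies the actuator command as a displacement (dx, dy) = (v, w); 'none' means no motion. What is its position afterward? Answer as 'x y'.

1 8

L0 follow_wall: active, feeds wire = (3, -2)
L1 track_target: idle → wire stays (3, -2)
L2 recharge: active, inhibitor → wire = none
L3 escape: active, suppressor → wire = (1, -2)
L4 grasp: active, suppressor → wire = (-2, -1)
L5 back_away: active, suppressor → wire = (-3, 3)
L6 avoid_obstacle: idle → wire stays (-3, 3)
actuator = (-3, 3)
position: (4, 5) + (-3, 3) = (1, 8)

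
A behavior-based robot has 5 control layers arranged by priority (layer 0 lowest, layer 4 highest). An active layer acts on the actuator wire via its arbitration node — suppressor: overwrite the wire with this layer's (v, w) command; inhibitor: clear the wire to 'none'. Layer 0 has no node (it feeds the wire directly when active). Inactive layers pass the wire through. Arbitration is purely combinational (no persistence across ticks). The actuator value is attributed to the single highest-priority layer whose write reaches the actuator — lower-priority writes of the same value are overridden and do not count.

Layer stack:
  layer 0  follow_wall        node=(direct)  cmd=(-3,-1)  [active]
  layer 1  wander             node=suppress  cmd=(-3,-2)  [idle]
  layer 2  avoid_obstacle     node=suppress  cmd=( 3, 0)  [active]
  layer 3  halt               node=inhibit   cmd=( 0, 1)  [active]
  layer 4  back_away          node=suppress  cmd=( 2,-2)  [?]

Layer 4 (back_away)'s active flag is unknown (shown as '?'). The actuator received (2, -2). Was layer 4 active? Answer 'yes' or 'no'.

If layer 4 is active=yes:
  actuator would be (2, -2)
If layer 4 is active=no:
  actuator would be none
Observed (2, -2), so layer 4 was active.

yes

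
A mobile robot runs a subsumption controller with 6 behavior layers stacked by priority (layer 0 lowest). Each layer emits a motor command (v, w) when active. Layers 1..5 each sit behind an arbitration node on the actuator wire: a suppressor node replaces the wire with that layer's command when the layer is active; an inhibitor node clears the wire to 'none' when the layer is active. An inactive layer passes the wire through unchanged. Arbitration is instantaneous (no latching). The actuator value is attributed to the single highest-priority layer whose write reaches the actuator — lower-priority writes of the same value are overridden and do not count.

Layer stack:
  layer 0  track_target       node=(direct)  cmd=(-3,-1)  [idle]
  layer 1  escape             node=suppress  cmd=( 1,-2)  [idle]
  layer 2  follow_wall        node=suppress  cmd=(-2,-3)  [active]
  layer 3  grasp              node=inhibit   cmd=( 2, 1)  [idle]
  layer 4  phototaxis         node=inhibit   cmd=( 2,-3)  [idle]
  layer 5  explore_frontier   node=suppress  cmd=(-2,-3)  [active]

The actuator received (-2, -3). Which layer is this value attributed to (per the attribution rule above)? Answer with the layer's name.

[0] track_target off; wire := none
[1] escape off; pass none
[2] follow_wall on (suppress); wire := (-2, -3)
[3] grasp off; pass (-2, -3)
[4] phototaxis off; pass (-2, -3)
[5] explore_frontier on (suppress); wire := (-2, -3)
output (-2, -3)
last writer: layer 5 = explore_frontier

explore_frontier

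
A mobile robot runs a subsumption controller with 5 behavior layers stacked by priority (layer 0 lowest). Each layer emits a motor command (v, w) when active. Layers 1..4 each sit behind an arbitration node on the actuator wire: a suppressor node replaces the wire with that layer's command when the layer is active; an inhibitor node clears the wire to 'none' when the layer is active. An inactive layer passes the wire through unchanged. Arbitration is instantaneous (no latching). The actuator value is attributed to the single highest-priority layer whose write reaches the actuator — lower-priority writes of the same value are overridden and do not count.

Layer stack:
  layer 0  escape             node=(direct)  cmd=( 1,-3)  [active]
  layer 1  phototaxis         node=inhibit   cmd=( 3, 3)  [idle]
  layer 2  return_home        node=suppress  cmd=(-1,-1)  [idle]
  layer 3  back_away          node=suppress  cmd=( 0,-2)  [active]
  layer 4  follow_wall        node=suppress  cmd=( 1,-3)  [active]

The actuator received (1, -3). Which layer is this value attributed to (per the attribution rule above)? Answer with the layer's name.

follow_wall

layer 0 (escape) active — direct: (1, -3)
layer 1 (phototaxis) idle — unchanged: (1, -3)
layer 2 (return_home) idle — unchanged: (1, -3)
layer 3 (back_away) active — suppresses: (0, -2)
layer 4 (follow_wall) active — suppresses: (1, -3)
→ actuator (1, -3)
last writer: layer 4 = follow_wall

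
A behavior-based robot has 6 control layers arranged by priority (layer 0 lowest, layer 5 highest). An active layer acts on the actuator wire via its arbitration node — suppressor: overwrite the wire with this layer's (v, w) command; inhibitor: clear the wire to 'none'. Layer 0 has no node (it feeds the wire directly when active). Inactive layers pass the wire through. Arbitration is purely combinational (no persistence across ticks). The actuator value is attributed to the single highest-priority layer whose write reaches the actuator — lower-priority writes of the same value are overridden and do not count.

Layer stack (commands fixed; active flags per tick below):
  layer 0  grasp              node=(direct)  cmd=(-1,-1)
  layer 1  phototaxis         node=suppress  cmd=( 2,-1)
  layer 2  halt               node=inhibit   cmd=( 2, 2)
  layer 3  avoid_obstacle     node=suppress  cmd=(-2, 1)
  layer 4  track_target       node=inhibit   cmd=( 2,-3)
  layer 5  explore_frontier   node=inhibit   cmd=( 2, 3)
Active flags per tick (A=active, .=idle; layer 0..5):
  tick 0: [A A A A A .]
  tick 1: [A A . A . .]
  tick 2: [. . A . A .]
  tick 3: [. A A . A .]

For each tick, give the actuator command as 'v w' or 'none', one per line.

none
-2 1
none
none

tick 0:
  layer 0 (grasp) active — direct: (-1, -1)
  layer 1 (phototaxis) active — suppresses: (2, -1)
  layer 2 (halt) active — inhibits: none
  layer 3 (avoid_obstacle) active — suppresses: (-2, 1)
  layer 4 (track_target) active — inhibits: none
  layer 5 (explore_frontier) idle — unchanged: none
  → actuator none
tick 1:
  layer 0 (grasp) active — direct: (-1, -1)
  layer 1 (phototaxis) active — suppresses: (2, -1)
  layer 2 (halt) idle — unchanged: (2, -1)
  layer 3 (avoid_obstacle) active — suppresses: (-2, 1)
  layer 4 (track_target) idle — unchanged: (-2, 1)
  layer 5 (explore_frontier) idle — unchanged: (-2, 1)
  → actuator (-2, 1)
tick 2:
  layer 0 (grasp) idle — none
  layer 1 (phototaxis) idle — unchanged: none
  layer 2 (halt) active — inhibits: none
  layer 3 (avoid_obstacle) idle — unchanged: none
  layer 4 (track_target) active — inhibits: none
  layer 5 (explore_frontier) idle — unchanged: none
  → actuator none
tick 3:
  layer 0 (grasp) idle — none
  layer 1 (phototaxis) active — suppresses: (2, -1)
  layer 2 (halt) active — inhibits: none
  layer 3 (avoid_obstacle) idle — unchanged: none
  layer 4 (track_target) active — inhibits: none
  layer 5 (explore_frontier) idle — unchanged: none
  → actuator none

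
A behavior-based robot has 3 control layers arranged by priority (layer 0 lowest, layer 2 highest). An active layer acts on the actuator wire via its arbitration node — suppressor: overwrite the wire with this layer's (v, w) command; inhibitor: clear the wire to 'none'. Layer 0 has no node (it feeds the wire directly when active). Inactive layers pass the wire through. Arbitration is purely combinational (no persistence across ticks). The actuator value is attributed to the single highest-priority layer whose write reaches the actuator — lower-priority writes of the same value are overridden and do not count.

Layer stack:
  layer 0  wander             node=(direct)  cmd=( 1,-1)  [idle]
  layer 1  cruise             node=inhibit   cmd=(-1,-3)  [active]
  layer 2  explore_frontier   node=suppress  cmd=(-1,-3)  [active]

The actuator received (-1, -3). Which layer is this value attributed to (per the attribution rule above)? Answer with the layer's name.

L0 wander: idle → wire = none
L1 cruise: active, inhibitor → wire = none
L2 explore_frontier: active, suppressor → wire = (-1, -3)
actuator = (-1, -3)
last writer: layer 2 = explore_frontier

explore_frontier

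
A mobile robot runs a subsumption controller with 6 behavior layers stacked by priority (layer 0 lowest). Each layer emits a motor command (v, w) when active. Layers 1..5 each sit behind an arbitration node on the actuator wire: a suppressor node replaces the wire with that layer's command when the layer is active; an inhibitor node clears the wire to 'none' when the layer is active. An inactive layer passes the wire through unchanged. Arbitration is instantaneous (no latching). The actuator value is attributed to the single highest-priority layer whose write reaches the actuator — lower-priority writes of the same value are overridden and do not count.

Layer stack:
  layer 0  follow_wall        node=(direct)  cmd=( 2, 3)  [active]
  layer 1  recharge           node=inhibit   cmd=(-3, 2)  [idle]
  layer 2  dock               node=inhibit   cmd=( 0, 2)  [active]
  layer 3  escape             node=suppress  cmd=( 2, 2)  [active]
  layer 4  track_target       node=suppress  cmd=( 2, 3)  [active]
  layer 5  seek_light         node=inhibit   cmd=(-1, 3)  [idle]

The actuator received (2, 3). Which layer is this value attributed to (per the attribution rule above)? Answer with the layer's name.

track_target

layer 0 (follow_wall) active — direct: (2, 3)
layer 1 (recharge) idle — unchanged: (2, 3)
layer 2 (dock) active — inhibits: none
layer 3 (escape) active — suppresses: (2, 2)
layer 4 (track_target) active — suppresses: (2, 3)
layer 5 (seek_light) idle — unchanged: (2, 3)
→ actuator (2, 3)
last writer: layer 4 = track_target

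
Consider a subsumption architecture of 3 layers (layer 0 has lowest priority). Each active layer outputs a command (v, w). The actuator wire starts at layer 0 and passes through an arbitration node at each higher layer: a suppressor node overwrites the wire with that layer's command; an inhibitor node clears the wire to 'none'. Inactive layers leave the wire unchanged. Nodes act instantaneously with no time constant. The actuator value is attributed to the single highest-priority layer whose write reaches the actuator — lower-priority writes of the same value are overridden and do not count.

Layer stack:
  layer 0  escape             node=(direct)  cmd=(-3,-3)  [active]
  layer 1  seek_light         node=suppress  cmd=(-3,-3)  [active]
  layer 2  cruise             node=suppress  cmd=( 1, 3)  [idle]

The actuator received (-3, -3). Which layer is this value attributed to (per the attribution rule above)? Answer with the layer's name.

layer 0 (escape) active — direct: (-3, -3)
layer 1 (seek_light) active — suppresses: (-3, -3)
layer 2 (cruise) idle — unchanged: (-3, -3)
→ actuator (-3, -3)
last writer: layer 1 = seek_light

seek_light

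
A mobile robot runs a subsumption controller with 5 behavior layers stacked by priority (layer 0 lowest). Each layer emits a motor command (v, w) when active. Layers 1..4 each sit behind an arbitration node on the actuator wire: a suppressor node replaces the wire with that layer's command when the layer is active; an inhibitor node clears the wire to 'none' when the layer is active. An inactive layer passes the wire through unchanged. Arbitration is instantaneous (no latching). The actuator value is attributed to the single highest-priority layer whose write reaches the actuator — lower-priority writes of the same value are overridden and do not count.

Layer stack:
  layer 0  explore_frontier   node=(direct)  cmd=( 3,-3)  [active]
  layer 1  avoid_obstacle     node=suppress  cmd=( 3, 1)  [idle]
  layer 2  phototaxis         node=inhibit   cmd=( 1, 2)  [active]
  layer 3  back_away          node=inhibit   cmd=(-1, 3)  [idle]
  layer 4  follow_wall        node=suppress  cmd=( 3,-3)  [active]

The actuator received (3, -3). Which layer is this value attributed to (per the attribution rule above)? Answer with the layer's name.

[0] explore_frontier on; wire := (3, -3)
[1] avoid_obstacle off; pass (3, -3)
[2] phototaxis on (inhibit); wire := none
[3] back_away off; pass none
[4] follow_wall on (suppress); wire := (3, -3)
output (3, -3)
last writer: layer 4 = follow_wall

follow_wall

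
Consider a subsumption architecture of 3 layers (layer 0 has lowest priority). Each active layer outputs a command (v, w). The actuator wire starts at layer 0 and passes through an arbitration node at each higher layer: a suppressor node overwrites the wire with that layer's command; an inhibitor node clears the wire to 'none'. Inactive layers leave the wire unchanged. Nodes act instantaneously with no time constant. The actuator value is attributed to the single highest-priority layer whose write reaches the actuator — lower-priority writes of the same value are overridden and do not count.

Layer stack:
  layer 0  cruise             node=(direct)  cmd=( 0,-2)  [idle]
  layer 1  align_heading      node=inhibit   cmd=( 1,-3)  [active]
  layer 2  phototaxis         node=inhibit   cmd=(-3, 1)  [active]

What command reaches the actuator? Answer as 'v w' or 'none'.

none

L0 cruise: idle → wire = none
L1 align_heading: active, inhibitor → wire = none
L2 phototaxis: active, inhibitor → wire = none
actuator = none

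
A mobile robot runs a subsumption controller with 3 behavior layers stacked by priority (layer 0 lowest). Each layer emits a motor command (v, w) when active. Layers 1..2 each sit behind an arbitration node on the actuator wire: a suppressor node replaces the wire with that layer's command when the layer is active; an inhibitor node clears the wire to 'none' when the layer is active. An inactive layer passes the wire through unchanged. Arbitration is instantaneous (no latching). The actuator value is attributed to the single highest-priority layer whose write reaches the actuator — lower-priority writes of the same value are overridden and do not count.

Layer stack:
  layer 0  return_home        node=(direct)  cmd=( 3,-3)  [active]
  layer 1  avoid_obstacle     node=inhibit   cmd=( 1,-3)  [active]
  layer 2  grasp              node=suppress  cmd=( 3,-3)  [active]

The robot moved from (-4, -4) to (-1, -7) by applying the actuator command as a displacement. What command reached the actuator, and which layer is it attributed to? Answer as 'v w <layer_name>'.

displacement = (-1, -7) − (-4, -4) = (3, -3)
[0] return_home on; wire := (3, -3)
[1] avoid_obstacle on (inhibit); wire := none
[2] grasp on (suppress); wire := (3, -3)
output (3, -3) — from layer 2 (grasp)

3 -3 grasp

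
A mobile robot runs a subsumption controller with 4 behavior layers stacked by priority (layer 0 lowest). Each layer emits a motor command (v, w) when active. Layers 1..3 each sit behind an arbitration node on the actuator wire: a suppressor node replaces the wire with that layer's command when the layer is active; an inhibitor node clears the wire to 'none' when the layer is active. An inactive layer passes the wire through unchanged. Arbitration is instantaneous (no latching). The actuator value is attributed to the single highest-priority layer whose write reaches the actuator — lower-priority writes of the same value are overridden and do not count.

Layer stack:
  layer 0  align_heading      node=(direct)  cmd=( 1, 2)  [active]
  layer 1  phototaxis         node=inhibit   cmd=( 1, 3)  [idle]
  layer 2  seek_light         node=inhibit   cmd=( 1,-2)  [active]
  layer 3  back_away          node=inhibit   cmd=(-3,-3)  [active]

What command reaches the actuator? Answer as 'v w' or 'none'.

none

[0] align_heading on; wire := (1, 2)
[1] phototaxis off; pass (1, 2)
[2] seek_light on (inhibit); wire := none
[3] back_away on (inhibit); wire := none
output none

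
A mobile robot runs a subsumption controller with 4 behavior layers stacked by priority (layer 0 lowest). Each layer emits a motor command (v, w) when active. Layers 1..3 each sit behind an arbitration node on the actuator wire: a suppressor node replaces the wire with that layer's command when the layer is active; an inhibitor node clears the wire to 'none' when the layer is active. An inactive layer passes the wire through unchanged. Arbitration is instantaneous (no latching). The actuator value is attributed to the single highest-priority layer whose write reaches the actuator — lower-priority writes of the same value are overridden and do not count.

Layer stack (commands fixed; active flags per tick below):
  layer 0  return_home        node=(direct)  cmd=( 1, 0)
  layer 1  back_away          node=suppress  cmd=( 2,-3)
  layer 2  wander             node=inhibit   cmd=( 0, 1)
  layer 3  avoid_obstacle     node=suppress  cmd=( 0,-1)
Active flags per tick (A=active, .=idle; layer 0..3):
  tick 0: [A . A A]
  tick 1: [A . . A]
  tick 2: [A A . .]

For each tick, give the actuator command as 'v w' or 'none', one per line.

tick 0:
  L0 return_home: active, feeds wire = (1, 0)
  L1 back_away: idle → wire stays (1, 0)
  L2 wander: active, inhibitor → wire = none
  L3 avoid_obstacle: active, suppressor → wire = (0, -1)
  actuator = (0, -1)
tick 1:
  L0 return_home: active, feeds wire = (1, 0)
  L1 back_away: idle → wire stays (1, 0)
  L2 wander: idle → wire stays (1, 0)
  L3 avoid_obstacle: active, suppressor → wire = (0, -1)
  actuator = (0, -1)
tick 2:
  L0 return_home: active, feeds wire = (1, 0)
  L1 back_away: active, suppressor → wire = (2, -3)
  L2 wander: idle → wire stays (2, -3)
  L3 avoid_obstacle: idle → wire stays (2, -3)
  actuator = (2, -3)

0 -1
0 -1
2 -3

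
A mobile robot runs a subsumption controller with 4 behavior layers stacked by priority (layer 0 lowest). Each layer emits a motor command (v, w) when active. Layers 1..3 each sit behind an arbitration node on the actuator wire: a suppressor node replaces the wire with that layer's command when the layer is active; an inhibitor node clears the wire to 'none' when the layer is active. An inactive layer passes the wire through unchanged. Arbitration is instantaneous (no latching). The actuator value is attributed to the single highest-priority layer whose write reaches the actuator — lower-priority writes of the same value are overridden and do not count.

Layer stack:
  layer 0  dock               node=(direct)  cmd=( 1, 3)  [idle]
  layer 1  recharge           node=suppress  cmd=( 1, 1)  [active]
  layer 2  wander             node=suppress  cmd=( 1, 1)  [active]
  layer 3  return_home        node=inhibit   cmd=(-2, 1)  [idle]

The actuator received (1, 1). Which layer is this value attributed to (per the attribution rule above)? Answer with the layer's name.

wander

[0] dock off; wire := none
[1] recharge on (suppress); wire := (1, 1)
[2] wander on (suppress); wire := (1, 1)
[3] return_home off; pass (1, 1)
output (1, 1)
last writer: layer 2 = wander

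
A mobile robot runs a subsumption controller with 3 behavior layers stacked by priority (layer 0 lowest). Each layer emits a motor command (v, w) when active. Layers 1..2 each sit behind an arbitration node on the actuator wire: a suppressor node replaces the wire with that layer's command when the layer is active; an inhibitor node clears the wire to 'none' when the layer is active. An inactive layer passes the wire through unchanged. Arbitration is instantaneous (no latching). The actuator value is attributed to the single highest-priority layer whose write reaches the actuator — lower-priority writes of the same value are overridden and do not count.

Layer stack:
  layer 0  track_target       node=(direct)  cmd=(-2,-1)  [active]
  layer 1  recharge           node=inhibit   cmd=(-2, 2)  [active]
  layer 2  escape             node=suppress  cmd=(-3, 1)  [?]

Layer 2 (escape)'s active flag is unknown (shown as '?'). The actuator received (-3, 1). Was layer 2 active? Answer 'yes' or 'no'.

yes

If layer 2 is active=yes:
  actuator would be (-3, 1)
If layer 2 is active=no:
  actuator would be none
Observed (-3, 1), so layer 2 was active.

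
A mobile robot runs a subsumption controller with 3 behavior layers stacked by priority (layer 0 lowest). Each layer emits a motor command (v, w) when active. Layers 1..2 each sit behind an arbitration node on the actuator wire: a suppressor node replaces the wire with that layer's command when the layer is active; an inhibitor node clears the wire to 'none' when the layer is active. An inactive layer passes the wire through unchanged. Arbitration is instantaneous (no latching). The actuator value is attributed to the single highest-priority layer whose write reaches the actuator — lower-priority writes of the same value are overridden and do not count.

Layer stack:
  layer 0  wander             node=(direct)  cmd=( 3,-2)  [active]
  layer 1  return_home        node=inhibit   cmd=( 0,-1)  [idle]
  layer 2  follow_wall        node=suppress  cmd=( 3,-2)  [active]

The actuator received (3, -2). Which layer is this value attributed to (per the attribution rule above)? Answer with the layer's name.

follow_wall

layer 0 (wander) active — direct: (3, -2)
layer 1 (return_home) idle — unchanged: (3, -2)
layer 2 (follow_wall) active — suppresses: (3, -2)
→ actuator (3, -2)
last writer: layer 2 = follow_wall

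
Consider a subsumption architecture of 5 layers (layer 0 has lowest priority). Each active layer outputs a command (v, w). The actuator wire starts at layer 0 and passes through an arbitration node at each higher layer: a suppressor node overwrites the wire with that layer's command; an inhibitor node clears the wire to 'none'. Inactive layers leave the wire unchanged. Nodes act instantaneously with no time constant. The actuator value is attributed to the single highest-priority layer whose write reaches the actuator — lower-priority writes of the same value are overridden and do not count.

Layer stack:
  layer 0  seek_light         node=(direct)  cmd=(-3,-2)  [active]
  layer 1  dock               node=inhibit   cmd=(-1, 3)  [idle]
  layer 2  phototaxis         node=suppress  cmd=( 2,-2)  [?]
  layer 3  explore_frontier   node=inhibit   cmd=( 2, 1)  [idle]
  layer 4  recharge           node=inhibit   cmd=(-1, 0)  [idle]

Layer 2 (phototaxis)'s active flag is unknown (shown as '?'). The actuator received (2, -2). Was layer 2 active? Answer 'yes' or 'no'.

If layer 2 is active=yes:
  actuator would be (2, -2)
If layer 2 is active=no:
  actuator would be (-3, -2)
Observed (2, -2), so layer 2 was active.

yes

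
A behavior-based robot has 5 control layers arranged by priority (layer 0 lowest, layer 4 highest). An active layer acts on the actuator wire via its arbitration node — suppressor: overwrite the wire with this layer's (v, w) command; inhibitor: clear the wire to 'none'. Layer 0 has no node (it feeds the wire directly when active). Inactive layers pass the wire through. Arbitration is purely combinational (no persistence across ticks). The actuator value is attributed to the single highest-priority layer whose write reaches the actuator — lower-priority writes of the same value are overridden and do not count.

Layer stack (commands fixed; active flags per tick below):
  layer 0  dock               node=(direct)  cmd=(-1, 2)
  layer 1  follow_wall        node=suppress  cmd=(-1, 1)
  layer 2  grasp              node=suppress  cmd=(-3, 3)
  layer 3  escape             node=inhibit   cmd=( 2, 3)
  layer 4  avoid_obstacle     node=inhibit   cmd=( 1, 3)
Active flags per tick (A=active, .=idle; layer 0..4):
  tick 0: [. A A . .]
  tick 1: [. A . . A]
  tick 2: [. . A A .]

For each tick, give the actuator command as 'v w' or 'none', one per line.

tick 0:
  [0] dock off; wire := none
  [1] follow_wall on (suppress); wire := (-1, 1)
  [2] grasp on (suppress); wire := (-3, 3)
  [3] escape off; pass (-3, 3)
  [4] avoid_obstacle off; pass (-3, 3)
  output (-3, 3)
tick 1:
  [0] dock off; wire := none
  [1] follow_wall on (suppress); wire := (-1, 1)
  [2] grasp off; pass (-1, 1)
  [3] escape off; pass (-1, 1)
  [4] avoid_obstacle on (inhibit); wire := none
  output none
tick 2:
  [0] dock off; wire := none
  [1] follow_wall off; pass none
  [2] grasp on (suppress); wire := (-3, 3)
  [3] escape on (inhibit); wire := none
  [4] avoid_obstacle off; pass none
  output none

-3 3
none
none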